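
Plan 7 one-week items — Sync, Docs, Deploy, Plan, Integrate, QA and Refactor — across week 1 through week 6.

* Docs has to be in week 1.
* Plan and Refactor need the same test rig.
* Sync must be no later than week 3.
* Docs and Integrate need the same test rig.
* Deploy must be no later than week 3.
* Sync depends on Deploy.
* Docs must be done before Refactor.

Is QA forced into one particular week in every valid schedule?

No

QA can be week 1 (e.g. Sync -> week 2; Integrate -> week 2; QA -> week 1; Refactor -> week 2; Plan -> week 1; Deploy -> week 1; Docs -> week 1) or week 2 (e.g. QA in week 2, Docs in week 1, Integrate in week 2, Deploy in week 1, Plan in week 1, Sync in week 2, Refactor in week 2).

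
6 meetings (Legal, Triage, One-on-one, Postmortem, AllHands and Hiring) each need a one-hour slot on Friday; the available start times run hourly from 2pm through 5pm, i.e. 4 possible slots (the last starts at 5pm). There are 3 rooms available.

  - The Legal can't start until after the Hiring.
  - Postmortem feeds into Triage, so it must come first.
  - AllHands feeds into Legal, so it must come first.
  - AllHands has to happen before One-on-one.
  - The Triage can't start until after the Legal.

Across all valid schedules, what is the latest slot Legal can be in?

Precedence pushes Legal to at least 3pm; downstream work caps Legal at 4pm.
Legal at 4pm is achievable: Postmortem in 2pm; Hiring in 2pm; Legal in 4pm; AllHands in 2pm; One-on-one in 3pm; Triage in 5pm.

4pm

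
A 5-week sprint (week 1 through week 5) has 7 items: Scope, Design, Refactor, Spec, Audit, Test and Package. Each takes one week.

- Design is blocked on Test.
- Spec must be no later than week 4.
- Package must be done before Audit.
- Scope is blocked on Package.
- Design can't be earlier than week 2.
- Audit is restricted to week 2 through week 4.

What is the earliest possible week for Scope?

week 2

Precedence pushes Scope to at least week 2.
Scope at week 2 is achievable: Spec -> week 1; Design -> week 2; Audit -> week 2; Test -> week 1; Scope -> week 2; Package -> week 1; Refactor -> week 1.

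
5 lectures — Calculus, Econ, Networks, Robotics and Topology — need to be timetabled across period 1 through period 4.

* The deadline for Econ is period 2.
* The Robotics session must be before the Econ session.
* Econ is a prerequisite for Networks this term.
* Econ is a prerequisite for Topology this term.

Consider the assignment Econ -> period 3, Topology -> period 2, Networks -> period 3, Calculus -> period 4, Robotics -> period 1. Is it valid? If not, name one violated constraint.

The Robotics session must be before the Econ session — holds.
The deadline for Econ is period 2 — violated.
Econ is a prerequisite for Networks this term — violated.
Econ is a prerequisite for Topology this term — violated.

No — it violates: Econ is a prerequisite for Topology this term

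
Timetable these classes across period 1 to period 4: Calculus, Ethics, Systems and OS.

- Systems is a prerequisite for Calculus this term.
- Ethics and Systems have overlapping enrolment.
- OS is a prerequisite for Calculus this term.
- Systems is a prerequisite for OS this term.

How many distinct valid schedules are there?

12

Splitting on Calculus: it can be period 3 (3), period 4 (9). Listing each branch's schedules as (Ethics, Systems, OS) by period number:
Calculus=period 3: (2,1,2) (3,1,2) (4,1,2) — 3.
Calculus=period 4: (1,2,3) (2,1,2) (2,1,3) (3,1,2) (3,1,3) (3,2,3) (4,1,2) (4,1,3) (4,2,3) — 9.
Summing: 3 + 9 = 12.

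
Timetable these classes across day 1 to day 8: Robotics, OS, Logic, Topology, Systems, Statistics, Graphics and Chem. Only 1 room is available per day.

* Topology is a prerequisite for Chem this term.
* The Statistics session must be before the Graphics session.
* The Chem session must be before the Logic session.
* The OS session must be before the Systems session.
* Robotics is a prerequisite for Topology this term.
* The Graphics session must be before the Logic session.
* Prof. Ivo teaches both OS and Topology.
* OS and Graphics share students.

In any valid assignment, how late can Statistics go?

Downstream work caps Statistics at day 6.
Statistics at day 6 is achievable: Systems in day 5; Topology in day 2; OS in day 4; Chem in day 3; Logic in day 8; Robotics in day 1; Statistics in day 6; Graphics in day 7.

day 6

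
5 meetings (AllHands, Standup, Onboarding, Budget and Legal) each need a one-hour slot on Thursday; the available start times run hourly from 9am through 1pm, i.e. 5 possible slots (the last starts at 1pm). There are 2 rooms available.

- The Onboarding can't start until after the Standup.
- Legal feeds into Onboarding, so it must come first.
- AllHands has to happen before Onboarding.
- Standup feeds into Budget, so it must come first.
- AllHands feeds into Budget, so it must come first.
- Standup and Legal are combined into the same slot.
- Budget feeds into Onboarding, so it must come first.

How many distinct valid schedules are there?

Splitting on AllHands: it can be 9am (4), 10am (4), 11am (2). Listing each branch's schedules as (Standup, Onboarding, Budget, Legal):
AllHands=9am: (10am,12pm,11am,10am) (10am,1pm,11am,10am) (10am,1pm,12pm,10am) (11am,1pm,12pm,11am) — 4.
AllHands=10am: (9am,12pm,11am,9am) (9am,1pm,11am,9am) (9am,1pm,12pm,9am) (11am,1pm,12pm,11am) — 4.
AllHands=11am: (9am,1pm,12pm,9am) (10am,1pm,12pm,10am) — 2.
Summing: 4 + 4 + 2 = 10.

10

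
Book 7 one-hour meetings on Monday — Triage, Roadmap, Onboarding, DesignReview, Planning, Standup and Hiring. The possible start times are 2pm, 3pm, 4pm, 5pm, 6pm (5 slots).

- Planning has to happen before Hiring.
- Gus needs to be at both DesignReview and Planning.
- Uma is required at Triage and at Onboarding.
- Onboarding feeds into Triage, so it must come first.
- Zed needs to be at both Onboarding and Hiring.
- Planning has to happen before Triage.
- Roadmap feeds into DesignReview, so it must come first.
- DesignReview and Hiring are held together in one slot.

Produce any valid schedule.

Triage=3pm, Planning=2pm, Onboarding=2pm, Roadmap=2pm, Hiring=3pm, Standup=2pm, DesignReview=3pm

Checking: Roadmap(2pm) before DesignReview(3pm); Onboarding(2pm) before Triage(3pm); Planning(2pm) before Hiring(3pm); Planning(2pm) before Triage(3pm); Triage(3pm) != Onboarding(2pm); Onboarding(2pm) != Hiring(3pm); DesignReview(3pm) != Planning(2pm); DesignReview = Hiring = 3pm.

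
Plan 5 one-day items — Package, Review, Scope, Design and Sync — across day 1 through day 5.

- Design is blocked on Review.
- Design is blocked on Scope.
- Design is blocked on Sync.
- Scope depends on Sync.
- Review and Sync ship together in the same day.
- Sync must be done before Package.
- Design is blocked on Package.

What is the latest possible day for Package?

day 4

Precedence pushes Package to at least day 2; downstream work caps Package at day 4.
Package at day 4 is achievable: Design=day 5, Scope=day 2, Sync=day 1, Package=day 4, Review=day 1.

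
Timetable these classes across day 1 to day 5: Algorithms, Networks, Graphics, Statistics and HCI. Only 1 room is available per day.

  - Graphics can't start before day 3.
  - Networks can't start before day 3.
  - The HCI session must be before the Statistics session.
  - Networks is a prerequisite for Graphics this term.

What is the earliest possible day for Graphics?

Graphics is available from day 3; precedence pushes Graphics to at least day 4.
Graphics at day 4 is achievable: Networks -> day 3, HCI -> day 1, Graphics -> day 4, Algorithms -> day 5, Statistics -> day 2.

day 4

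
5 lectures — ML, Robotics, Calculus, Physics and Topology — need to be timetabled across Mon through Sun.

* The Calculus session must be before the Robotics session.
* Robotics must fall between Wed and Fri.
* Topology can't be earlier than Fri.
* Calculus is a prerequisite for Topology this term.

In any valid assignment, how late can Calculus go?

Downstream work caps Calculus at Thu.
Calculus at Thu is achievable: Robotics=Fri, ML=Mon, Topology=Fri, Calculus=Thu, Physics=Mon.

Thu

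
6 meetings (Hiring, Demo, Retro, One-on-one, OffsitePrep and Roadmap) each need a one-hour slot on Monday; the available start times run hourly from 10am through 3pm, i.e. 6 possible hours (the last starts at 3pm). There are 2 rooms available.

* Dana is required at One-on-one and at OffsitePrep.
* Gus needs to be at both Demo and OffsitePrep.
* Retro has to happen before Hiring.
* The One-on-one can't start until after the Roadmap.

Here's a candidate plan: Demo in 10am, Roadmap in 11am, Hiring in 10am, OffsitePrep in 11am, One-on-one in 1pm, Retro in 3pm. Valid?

Dana is required at One-on-one and at OffsitePrep — holds.
Retro has to happen before Hiring — violated.
There are 2 rooms available — holds.
The One-on-one can't start until after the Roadmap — holds.
Gus needs to be at both Demo and OffsitePrep — holds.

No. Retro has to happen before Hiring is not satisfied.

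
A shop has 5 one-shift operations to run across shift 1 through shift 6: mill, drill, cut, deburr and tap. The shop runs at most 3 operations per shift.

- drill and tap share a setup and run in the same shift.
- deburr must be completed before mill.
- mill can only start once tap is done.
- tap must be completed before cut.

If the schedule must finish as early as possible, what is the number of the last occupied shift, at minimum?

shift 2

The precedence chain requires at least 2 distinct shifts.
With at most 3 per shift and 5 operations, at least 2 shifts are needed.
2 works (last occupied shift: shift 2): for example deburr -> shift 1, cut -> shift 2, mill -> shift 2, tap -> shift 1, drill -> shift 1.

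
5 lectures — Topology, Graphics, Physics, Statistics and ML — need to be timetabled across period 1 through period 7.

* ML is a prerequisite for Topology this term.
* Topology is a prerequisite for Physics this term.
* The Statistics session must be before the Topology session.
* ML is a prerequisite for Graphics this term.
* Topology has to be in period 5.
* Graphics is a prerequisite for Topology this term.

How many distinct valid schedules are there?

Splitting on Graphics: it can be period 2 (8), period 3 (16), period 4 (24). Listing each branch's schedules as (Topology, Physics, Statistics, ML) by period number:
Graphics=period 2: (5,6,1,1) (5,6,2,1) (5,6,3,1) (5,6,4,1) (5,7,1,1) (5,7,2,1) (5,7,3,1) (5,7,4,1) — 8.
Graphics=period 3: (5,6,1,1) (5,6,1,2) (5,6,2,1) (5,6,2,2) (5,6,3,1) (5,6,3,2) (5,6,4,1) (5,6,4,2) (5,7,1,1) (5,7,1,2) (5,7,2,1) (5,7,2,2) (5,7,3,1) (5,7,3,2) (5,7,4,1) (5,7,4,2) — 16.
Graphics=period 4: (5,6,1,1) (5,6,1,2) (5,6,1,3) (5,6,2,1) (5,6,2,2) (5,6,2,3) (5,6,3,1) (5,6,3,2) (5,6,3,3) (5,6,4,1) (5,6,4,2) (5,6,4,3) (5,7,1,1) (5,7,1,2) (5,7,1,3) (5,7,2,1) (5,7,2,2) (5,7,2,3) (5,7,3,1) (5,7,3,2) (5,7,3,3) (5,7,4,1) (5,7,4,2) (5,7,4,3) — 24.
Summing: 8 + 16 + 24 = 48.

48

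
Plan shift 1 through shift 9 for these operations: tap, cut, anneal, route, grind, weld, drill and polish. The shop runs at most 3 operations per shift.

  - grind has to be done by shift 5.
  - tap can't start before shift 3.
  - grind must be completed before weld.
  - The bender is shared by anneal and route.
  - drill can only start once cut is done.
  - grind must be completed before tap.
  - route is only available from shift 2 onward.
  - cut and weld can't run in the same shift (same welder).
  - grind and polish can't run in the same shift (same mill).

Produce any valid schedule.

anneal -> shift 1, weld -> shift 2, tap -> shift 3, drill -> shift 2, polish -> shift 3, route -> shift 2, cut -> shift 1, grind -> shift 1

Checking: grind(shift 1) before tap(shift 3); cut(shift 1) before drill(shift 2); grind(shift 1) before weld(shift 2); anneal(shift 1) != route(shift 2); cut(shift 1) != weld(shift 2); grind(shift 1) != polish(shift 3); route=shift 2 in [shift 2,shift 9]; tap=shift 3 in [shift 3,shift 9]; grind=shift 1 in [shift 1,shift 5]; max 3 per shift (cap 3).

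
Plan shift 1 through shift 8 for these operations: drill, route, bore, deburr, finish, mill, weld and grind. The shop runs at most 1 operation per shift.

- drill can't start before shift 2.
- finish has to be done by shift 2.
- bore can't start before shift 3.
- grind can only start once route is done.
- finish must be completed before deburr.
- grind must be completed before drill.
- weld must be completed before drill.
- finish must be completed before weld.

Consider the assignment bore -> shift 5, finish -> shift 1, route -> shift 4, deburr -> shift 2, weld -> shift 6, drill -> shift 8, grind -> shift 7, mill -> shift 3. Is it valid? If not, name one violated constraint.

finish must be completed before deburr — holds.
weld must be completed before drill — holds.
grind can only start once route is done — holds.
drill can't start before shift 2 — holds.
bore can't start before shift 3 — holds.
finish must be completed before weld — holds.
The shop runs at most 1 operation per shift — holds.
finish has to be done by shift 2 — holds.
grind must be completed before drill — holds.

Valid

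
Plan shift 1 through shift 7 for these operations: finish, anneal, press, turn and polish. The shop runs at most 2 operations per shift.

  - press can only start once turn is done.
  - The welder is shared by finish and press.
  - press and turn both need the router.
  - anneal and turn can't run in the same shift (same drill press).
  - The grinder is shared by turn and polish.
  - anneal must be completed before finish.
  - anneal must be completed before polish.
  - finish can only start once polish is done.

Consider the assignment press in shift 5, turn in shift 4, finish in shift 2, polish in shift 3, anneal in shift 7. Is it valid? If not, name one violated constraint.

anneal must be completed before polish — violated.
anneal and turn can't run in the same shift (same drill press) — holds.
anneal must be completed before finish — violated.
The welder is shared by finish and press — holds.
The grinder is shared by turn and polish — holds.
finish can only start once polish is done — violated.
press can only start once turn is done — holds.
The shop runs at most 2 operations per shift — holds.
press and turn both need the router — holds.

Invalid. anneal must be completed before finish.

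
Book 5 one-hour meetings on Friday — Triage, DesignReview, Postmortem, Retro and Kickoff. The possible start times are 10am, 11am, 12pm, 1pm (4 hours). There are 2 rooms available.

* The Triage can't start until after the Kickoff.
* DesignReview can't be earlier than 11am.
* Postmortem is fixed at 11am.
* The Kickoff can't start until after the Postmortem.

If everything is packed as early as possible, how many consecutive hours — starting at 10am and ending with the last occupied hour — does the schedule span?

The precedence chain requires at least 3 distinct hours.
With at most 2 per hour and 5 meetings, at least 3 hours are needed.
Propagating the time windows through the other constraints, Triage can't land before 1pm — that is hour 4 counting from 10am — so the schedule must run through at least 4 hours.
4 works (last occupied hour: 1pm): for example Triage=1pm; Postmortem=11am; DesignReview=11am; Kickoff=12pm; Retro=10am.

4 hours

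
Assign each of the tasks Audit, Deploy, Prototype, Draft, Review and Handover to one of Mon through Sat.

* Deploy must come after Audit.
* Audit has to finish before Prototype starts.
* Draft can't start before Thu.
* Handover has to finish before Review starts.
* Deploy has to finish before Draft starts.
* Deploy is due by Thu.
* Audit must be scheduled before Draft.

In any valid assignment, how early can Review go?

Tue

Precedence pushes Review to at least Tue.
Review at Tue is achievable: Deploy -> Tue; Prototype -> Tue; Handover -> Mon; Review -> Tue; Audit -> Mon; Draft -> Thu.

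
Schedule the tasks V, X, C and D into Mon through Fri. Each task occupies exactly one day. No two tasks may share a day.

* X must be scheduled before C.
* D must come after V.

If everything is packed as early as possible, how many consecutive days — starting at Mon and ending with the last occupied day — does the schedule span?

The precedence chain requires at least 2 distinct days.
With at most 1 per day and 4 tasks, at least 4 days are needed.
4 works (last occupied day: Thu): for example X=Tue; C=Wed; D=Thu; V=Mon.

4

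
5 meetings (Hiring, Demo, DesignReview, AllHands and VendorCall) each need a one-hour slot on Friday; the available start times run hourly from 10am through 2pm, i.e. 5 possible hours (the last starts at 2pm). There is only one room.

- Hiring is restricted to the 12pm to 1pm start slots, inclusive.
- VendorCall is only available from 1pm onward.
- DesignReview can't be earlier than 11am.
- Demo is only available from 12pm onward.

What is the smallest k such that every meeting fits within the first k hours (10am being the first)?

With at most 1 per hour and 5 meetings, at least 5 hours are needed.
VendorCall can't be placed before 1pm — that is hour 4 counting from 10am — so the schedule must run through at least 4 hours.
5 works (last occupied hour: 2pm): for example VendorCall in 1pm; Demo in 2pm; Hiring in 12pm; DesignReview in 11am; AllHands in 10am.

5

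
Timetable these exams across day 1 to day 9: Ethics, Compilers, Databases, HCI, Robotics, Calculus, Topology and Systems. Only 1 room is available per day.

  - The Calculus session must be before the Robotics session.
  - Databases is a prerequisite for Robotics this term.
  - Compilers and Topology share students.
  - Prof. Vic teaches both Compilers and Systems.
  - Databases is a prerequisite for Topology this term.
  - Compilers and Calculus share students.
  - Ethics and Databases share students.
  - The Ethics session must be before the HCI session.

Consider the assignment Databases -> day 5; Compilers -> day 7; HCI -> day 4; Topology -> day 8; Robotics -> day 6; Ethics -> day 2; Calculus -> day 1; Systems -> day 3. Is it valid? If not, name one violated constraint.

Databases is a prerequisite for Topology this term — holds.
Databases is a prerequisite for Robotics this term — holds.
The Ethics session must be before the HCI session — holds.
Compilers and Calculus share students — holds.
Compilers and Topology share students — holds.
Prof. Vic teaches both Compilers and Systems — holds.
Only 1 room is available per day — holds.
Ethics and Databases share students — holds.
The Calculus session must be before the Robotics session — holds.

Valid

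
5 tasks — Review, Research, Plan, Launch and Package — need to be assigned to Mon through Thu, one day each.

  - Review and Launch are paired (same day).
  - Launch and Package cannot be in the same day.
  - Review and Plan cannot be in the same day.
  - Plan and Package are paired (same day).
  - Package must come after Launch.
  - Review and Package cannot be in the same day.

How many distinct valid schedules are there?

24

Splitting on Review: it can be Mon (12), Tue (8), Wed (4). Listing each branch's schedules as (Research, Plan, Launch, Package):
Review=Mon: (Mon,Tue,Mon,Tue) (Mon,Wed,Mon,Wed) (Mon,Thu,Mon,Thu) (Tue,Tue,Mon,Tue) (Tue,Wed,Mon,Wed) (Tue,Thu,Mon,Thu) (Wed,Tue,Mon,Tue) (Wed,Wed,Mon,Wed) (Wed,Thu,Mon,Thu) (Thu,Tue,Mon,Tue) (Thu,Wed,Mon,Wed) (Thu,Thu,Mon,Thu) — 12.
Review=Tue: (Mon,Wed,Tue,Wed) (Mon,Thu,Tue,Thu) (Tue,Wed,Tue,Wed) (Tue,Thu,Tue,Thu) (Wed,Wed,Tue,Wed) (Wed,Thu,Tue,Thu) (Thu,Wed,Tue,Wed) (Thu,Thu,Tue,Thu) — 8.
Review=Wed: (Mon,Thu,Wed,Thu) (Tue,Thu,Wed,Thu) (Wed,Thu,Wed,Thu) (Thu,Thu,Wed,Thu) — 4.
Summing: 12 + 8 + 4 = 24.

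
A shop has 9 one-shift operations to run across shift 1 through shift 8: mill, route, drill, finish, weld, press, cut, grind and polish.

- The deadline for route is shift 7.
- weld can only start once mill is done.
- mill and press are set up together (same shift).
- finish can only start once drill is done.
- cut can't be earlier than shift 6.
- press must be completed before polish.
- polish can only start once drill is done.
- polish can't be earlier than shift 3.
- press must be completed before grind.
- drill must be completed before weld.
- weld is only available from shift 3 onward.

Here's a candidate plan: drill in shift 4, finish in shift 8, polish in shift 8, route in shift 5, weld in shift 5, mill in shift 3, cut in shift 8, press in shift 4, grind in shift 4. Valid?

Invalid. mill and press are set up together (same shift).

press must be completed before grind — violated.
mill and press are set up together (same shift) — violated.
cut can't be earlier than shift 6 — holds.
The deadline for route is shift 7 — holds.
drill must be completed before weld — holds.
weld is only available from shift 3 onward — holds.
polish can only start once drill is done — holds.
polish can't be earlier than shift 3 — holds.
press must be completed before polish — holds.
finish can only start once drill is done — holds.
weld can only start once mill is done — holds.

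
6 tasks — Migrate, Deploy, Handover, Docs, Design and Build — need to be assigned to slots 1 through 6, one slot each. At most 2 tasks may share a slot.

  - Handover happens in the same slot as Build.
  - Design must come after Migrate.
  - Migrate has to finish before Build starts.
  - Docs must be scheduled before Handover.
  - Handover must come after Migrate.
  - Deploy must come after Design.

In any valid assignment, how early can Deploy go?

Precedence pushes Deploy to at least 3.
Deploy at 3 is achievable: Build=4; Docs=1; Design=2; Deploy=3; Migrate=1; Handover=4.

3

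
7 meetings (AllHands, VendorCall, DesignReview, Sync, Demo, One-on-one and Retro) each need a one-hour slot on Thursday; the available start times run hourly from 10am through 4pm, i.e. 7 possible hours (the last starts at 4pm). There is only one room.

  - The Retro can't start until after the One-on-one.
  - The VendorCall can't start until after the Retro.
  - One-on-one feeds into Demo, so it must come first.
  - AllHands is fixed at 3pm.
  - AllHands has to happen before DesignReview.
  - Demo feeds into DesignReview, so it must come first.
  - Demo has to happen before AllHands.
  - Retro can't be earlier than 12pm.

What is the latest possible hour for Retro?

Retro is available from 12pm; downstream work caps Retro at 3pm.
Retro at 1pm is achievable: One-on-one=10am, VendorCall=2pm, Retro=1pm, Sync=12pm, DesignReview=4pm, Demo=11am, AllHands=3pm.
Nothing later works — the capacity limit rule out every hour after 1pm.

1pm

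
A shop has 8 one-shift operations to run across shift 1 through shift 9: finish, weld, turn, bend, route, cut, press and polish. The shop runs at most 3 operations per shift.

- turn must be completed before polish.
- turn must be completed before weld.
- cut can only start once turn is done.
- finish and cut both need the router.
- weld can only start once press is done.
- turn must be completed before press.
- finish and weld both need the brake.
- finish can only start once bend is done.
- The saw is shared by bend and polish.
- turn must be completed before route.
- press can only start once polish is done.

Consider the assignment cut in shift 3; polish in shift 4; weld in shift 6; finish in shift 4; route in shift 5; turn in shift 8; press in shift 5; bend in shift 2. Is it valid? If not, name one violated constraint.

finish and cut both need the router — holds.
finish can only start once bend is done — holds.
turn must be completed before weld — violated.
turn must be completed before route — violated.
turn must be completed before press — violated.
The shop runs at most 3 operations per shift — holds.
weld can only start once press is done — holds.
finish and weld both need the brake — holds.
The saw is shared by bend and polish — holds.
turn must be completed before polish — violated.
cut can only start once turn is done — violated.
press can only start once polish is done — holds.

No. cut can only start once turn is done is not satisfied.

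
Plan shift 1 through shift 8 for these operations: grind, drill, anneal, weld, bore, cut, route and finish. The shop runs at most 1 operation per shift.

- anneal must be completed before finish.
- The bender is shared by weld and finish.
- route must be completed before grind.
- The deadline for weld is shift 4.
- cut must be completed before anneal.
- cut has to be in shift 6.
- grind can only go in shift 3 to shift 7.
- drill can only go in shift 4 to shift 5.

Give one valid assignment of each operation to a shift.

grind=shift 3, drill=shift 4, bore=shift 5, anneal=shift 7, route=shift 2, weld=shift 1, finish=shift 8, cut=shift 6

Checking: route(shift 2) before grind(shift 3); cut(shift 6) before anneal(shift 7); anneal(shift 7) before finish(shift 8); weld(shift 1) != finish(shift 8); cut=shift 6 in [shift 6,shift 6]; grind=shift 3 in [shift 3,shift 7]; weld=shift 1 in [shift 1,shift 4]; drill=shift 4 in [shift 4,shift 5]; max 1 per shift (cap 1).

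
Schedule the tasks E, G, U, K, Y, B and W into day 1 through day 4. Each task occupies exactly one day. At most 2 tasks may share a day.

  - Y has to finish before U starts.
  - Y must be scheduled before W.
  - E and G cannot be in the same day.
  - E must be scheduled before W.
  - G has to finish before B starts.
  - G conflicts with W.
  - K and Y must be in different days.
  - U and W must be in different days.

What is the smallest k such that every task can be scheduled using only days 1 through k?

The precedence chain requires at least 2 distinct days.
With at most 2 per day and 7 tasks, at least 4 days are needed.
4 works (last occupied day: day 4): for example B -> day 4; K -> day 2; U -> day 3; W -> day 2; Y -> day 1; G -> day 3; E -> day 1.

4 days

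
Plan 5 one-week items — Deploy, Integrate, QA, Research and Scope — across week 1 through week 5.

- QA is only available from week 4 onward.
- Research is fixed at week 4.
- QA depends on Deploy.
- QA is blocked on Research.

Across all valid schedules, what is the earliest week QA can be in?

week 5

QA is available from week 4; precedence pushes QA to at least week 5.
QA at week 5 is achievable: QA -> week 5, Scope -> week 1, Integrate -> week 1, Deploy -> week 1, Research -> week 4.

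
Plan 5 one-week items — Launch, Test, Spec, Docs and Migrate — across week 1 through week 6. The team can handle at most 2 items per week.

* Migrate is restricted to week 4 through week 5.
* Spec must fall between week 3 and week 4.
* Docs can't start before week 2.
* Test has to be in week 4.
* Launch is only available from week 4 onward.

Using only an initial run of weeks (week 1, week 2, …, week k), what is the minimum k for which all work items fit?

5 weeks

With at most 2 per week and 5 work items, at least 3 weeks are needed.
Launch can't be placed before week 4, so the schedule must run through at least week 4.
Could 4 weeks be enough, i.e. nothing placed later than week 4? No: Launch's window within 4 weeks is {week 4}; Test's window within 4 weeks is {week 4}; Migrate's window within 4 weeks is {week 4}; that puts Launch, Test and Migrate all in week 4 — more than 2 per week.
So 4 weeks is not enough.
5 works (last occupied week: week 5): for example Test=week 4, Spec=week 3, Launch=week 4, Migrate=week 5, Docs=week 2.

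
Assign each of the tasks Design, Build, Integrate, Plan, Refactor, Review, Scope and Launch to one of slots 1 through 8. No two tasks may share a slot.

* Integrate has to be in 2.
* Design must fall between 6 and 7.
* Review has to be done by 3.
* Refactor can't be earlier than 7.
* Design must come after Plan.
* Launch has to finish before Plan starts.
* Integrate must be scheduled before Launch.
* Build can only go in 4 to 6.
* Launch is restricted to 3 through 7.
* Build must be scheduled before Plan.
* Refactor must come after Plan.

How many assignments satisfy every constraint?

9

Splitting on Design: it can be 6 (2), 7 (7). Listing each branch's schedules as (Build, Integrate, Plan, Refactor, Review, Scope, Launch):
Design=6: (4,2,5,7,1,8,3) (4,2,5,8,1,7,3) — 2.
Design=7: (4,2,5,8,1,6,3) (4,2,6,8,1,3,5) (4,2,6,8,1,5,3) (4,2,6,8,3,1,5) (5,2,6,8,1,3,4) (5,2,6,8,1,4,3) (5,2,6,8,3,1,4) — 7.
Summing: 2 + 7 = 9.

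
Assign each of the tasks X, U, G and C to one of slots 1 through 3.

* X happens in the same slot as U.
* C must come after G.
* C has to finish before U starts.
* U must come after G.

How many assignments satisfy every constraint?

Enumerating: G -> 1; C -> 2; U -> 3; X -> 3.

1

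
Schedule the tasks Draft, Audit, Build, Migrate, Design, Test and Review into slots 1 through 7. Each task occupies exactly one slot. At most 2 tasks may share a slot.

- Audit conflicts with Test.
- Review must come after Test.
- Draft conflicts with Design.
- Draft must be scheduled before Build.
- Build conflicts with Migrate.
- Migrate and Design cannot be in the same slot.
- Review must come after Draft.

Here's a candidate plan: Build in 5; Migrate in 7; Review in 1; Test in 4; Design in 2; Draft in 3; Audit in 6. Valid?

No — it violates: Review must come after Test

At most 2 tasks may share a slot — holds.
Draft conflicts with Design — holds.
Migrate and Design cannot be in the same slot — holds.
Review must come after Draft — violated.
Audit conflicts with Test — holds.
Build conflicts with Migrate — holds.
Draft must be scheduled before Build — holds.
Review must come after Test — violated.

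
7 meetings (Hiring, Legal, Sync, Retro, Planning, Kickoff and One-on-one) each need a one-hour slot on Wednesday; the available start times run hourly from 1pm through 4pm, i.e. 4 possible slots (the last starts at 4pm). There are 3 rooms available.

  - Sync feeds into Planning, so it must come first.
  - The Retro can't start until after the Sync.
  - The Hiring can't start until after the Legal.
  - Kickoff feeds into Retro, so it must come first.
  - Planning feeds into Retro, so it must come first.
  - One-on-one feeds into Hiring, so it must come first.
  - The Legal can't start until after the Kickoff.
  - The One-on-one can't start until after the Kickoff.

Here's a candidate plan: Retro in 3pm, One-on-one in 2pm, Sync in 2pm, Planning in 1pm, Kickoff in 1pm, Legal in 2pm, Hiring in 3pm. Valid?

No. Sync feeds into Planning, so it must come first is not satisfied.

The Hiring can't start until after the Legal — holds.
Planning feeds into Retro, so it must come first — holds.
The One-on-one can't start until after the Kickoff — holds.
Kickoff feeds into Retro, so it must come first — holds.
The Retro can't start until after the Sync — holds.
There are 3 rooms available — holds.
One-on-one feeds into Hiring, so it must come first — holds.
The Legal can't start until after the Kickoff — holds.
Sync feeds into Planning, so it must come first — violated.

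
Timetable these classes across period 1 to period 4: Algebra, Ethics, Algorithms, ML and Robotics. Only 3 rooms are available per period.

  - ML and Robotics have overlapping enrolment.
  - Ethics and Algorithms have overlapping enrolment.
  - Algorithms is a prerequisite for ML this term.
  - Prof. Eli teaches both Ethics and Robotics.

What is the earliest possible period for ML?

period 2

Precedence pushes ML to at least period 2.
ML at period 2 is achievable: ML in period 2; Algorithms in period 1; Algebra in period 1; Robotics in period 1; Ethics in period 2.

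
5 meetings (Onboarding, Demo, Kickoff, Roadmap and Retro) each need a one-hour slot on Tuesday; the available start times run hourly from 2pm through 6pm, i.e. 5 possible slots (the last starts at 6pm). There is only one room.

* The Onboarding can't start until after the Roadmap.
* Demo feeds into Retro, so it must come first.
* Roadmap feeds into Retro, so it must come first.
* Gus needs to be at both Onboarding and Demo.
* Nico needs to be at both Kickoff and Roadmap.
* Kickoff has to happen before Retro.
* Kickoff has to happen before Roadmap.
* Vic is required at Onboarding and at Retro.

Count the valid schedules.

7

Splitting on Onboarding: it can be 4pm (1), 5pm (3), 6pm (3). Listing each branch's schedules as (Demo, Kickoff, Roadmap, Retro):
Onboarding=4pm: (5pm,2pm,3pm,6pm) — 1.
Onboarding=5pm: (2pm,3pm,4pm,6pm) (3pm,2pm,4pm,6pm) (4pm,2pm,3pm,6pm) — 3.
Onboarding=6pm: (2pm,3pm,4pm,5pm) (3pm,2pm,4pm,5pm) (4pm,2pm,3pm,5pm) — 3.
Summing: 1 + 3 + 3 = 7.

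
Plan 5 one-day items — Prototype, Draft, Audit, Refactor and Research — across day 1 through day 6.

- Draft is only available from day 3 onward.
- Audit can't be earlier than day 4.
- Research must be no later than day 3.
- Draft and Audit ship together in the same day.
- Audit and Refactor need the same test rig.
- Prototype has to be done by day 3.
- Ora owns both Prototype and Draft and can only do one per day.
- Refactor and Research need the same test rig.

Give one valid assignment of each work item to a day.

Draft=day 4, Prototype=day 1, Audit=day 4, Refactor=day 2, Research=day 1

Checking: Prototype(day 1) != Draft(day 4); Refactor(day 2) != Research(day 1); Audit(day 4) != Refactor(day 2); Draft = Audit = day 4; Draft=day 4 in [day 3,day 6]; Audit=day 4 in [day 4,day 6]; Prototype=day 1 in [day 1,day 3]; Research=day 1 in [day 1,day 3].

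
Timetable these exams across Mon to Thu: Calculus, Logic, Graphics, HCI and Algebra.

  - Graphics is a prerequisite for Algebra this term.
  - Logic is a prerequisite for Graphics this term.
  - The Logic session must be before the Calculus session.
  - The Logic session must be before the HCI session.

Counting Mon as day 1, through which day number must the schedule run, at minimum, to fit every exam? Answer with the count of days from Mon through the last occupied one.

The precedence chain requires at least 3 distinct days.
3 works (last occupied day: Wed): for example Calculus in Tue, Graphics in Tue, HCI in Tue, Logic in Mon, Algebra in Wed.

3 days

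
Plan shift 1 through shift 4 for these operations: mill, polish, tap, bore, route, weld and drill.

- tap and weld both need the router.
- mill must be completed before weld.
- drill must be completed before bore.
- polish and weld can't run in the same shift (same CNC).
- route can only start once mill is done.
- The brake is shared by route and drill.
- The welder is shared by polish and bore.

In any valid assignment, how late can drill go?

shift 3

Downstream work caps drill at shift 3.
drill at shift 3 is achievable: bore in shift 4, mill in shift 1, polish in shift 1, route in shift 2, weld in shift 2, drill in shift 3, tap in shift 1.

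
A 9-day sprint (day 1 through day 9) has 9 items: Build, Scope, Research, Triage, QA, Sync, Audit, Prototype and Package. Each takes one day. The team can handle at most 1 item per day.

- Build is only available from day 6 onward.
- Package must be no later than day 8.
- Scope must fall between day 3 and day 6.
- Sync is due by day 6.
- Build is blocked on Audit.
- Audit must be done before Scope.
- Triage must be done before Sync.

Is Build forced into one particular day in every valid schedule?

Build can be day 6 (e.g. QA=day 8, Triage=day 2, Prototype=day 9, Sync=day 4, Scope=day 3, Research=day 7, Audit=day 1, Build=day 6, Package=day 5) or day 7 (e.g. QA=day 8; Triage=day 2; Package=day 5; Research=day 6; Audit=day 1; Sync=day 4; Prototype=day 9; Scope=day 3; Build=day 7).

No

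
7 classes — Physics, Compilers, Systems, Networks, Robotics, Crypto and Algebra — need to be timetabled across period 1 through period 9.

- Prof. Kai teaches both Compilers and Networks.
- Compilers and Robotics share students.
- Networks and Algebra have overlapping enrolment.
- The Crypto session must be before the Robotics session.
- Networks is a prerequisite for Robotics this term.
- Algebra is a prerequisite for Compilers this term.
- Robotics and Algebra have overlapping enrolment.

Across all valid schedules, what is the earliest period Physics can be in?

Physics at period 1 is achievable: Systems in period 1, Algebra in period 3, Robotics in period 2, Crypto in period 1, Networks in period 1, Physics in period 1, Compilers in period 4.

period 1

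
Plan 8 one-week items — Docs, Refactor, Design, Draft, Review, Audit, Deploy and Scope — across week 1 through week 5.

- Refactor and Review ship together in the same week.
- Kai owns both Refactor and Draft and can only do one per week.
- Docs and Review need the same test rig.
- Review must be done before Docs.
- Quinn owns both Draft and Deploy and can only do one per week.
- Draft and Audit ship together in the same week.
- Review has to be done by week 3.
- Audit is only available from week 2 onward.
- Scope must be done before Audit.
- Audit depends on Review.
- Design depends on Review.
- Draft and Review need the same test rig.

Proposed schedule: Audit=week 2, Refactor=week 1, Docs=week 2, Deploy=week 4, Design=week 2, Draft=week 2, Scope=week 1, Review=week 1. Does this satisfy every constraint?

Yes

Scope must be done before Audit — holds.
Draft and Audit ship together in the same week — holds.
Audit depends on Review — holds.
Kai owns both Refactor and Draft and can only do one per week — holds.
Review has to be done by week 3 — holds.
Audit is only available from week 2 onward — holds.
Refactor and Review ship together in the same week — holds.
Quinn owns both Draft and Deploy and can only do one per week — holds.
Design depends on Review — holds.
Draft and Review need the same test rig — holds.
Review must be done before Docs — holds.
Docs and Review need the same test rig — holds.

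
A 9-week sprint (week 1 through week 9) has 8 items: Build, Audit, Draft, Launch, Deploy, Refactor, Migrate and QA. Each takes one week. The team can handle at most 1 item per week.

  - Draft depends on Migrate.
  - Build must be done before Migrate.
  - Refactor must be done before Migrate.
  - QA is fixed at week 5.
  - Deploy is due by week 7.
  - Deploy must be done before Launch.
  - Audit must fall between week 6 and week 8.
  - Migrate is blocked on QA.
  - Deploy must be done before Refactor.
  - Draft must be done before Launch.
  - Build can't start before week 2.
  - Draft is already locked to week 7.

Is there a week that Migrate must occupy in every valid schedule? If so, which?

QA is fixed at week 5 and must come before Migrate, so Migrate is at least week 6.
Draft is fixed at week 7 and must come after Migrate, so Migrate is at most week 6.
So Migrate must be week 6.

week 6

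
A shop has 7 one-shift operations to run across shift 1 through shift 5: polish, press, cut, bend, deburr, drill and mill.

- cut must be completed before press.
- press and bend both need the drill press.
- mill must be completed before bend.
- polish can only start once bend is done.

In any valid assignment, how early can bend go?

Precedence pushes bend to at least shift 2; downstream work caps bend at shift 4.
bend at shift 2 is achievable: drill=shift 1, bend=shift 2, deburr=shift 1, polish=shift 3, mill=shift 1, cut=shift 1, press=shift 3.

shift 2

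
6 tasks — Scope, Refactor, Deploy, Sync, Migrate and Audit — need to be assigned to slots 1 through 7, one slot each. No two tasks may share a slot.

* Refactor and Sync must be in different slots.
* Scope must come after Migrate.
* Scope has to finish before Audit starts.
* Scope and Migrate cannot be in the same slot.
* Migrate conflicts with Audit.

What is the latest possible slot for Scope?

Precedence pushes Scope to at least 2; downstream work caps Scope at 6.
Scope at 6 is achievable: Sync -> 4; Scope -> 6; Refactor -> 2; Audit -> 7; Deploy -> 3; Migrate -> 1.

6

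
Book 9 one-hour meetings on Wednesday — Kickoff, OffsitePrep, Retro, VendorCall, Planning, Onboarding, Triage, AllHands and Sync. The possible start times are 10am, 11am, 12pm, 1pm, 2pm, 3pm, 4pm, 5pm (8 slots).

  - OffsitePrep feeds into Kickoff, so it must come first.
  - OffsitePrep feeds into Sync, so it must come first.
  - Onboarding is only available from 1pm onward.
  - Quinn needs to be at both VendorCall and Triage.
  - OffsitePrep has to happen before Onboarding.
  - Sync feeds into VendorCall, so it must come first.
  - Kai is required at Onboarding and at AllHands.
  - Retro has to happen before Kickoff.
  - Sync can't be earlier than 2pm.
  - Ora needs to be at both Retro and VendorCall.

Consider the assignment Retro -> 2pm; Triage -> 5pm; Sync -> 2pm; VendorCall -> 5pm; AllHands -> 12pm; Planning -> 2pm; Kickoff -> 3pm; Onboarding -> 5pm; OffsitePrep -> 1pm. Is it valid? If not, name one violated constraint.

No. Quinn needs to be at both VendorCall and Triage is not satisfied.

Quinn needs to be at both VendorCall and Triage — violated.
Sync feeds into VendorCall, so it must come first — holds.
OffsitePrep feeds into Sync, so it must come first — holds.
OffsitePrep has to happen before Onboarding — holds.
Ora needs to be at both Retro and VendorCall — holds.
OffsitePrep feeds into Kickoff, so it must come first — holds.
Sync can't be earlier than 2pm — holds.
Retro has to happen before Kickoff — holds.
Onboarding is only available from 1pm onward — holds.
Kai is required at Onboarding and at AllHands — holds.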